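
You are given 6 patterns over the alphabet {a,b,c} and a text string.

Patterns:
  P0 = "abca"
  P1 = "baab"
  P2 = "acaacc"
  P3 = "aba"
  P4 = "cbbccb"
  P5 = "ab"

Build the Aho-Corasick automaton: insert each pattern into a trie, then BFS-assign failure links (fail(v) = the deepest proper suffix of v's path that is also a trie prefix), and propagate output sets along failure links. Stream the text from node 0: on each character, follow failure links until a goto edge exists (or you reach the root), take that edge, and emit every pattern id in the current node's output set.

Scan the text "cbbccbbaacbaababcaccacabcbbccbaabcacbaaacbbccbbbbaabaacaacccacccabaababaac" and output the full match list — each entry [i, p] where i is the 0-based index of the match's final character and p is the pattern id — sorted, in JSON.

Build:
Trie nodes:
  n0 'ε': a→1 b→5 c→15
  n1 'a': b→2 c→9
  n2 'ab': a→14 c→3  [P5 ends]
  n3 'abc': a→4
  n4 'abca': ·  [P0 ends]
  n5 'b': a→6
  n6 'ba': a→7
  n7 'baa': b→8
  n8 'baab': ·  [P1 ends]
  n9 'ac': a→10
  n10 'aca': a→11
  n11 'acaa': c→12
  n12 'acaac': c→13
  n13 'acaacc': ·  [P2 ends]
  n14 'aba': ·  [P3 ends]
  n15 'c': b→16
  n16 'cb': b→17
  n17 'cbb': c→18
  n18 'cbbc': c→19
  n19 'cbbcc': b→20
  n20 'cbbccb': ·  [P4 ends]

Failure links (BFS by depth):
  n1('a'): parent n0 fail=0; on 'a' 0 → fail=0;  out ∅∪∅=∅
  n5('b'): parent n0 fail=0; on 'b' 0 → fail=0;  out ∅∪∅=∅
  n15('c'): parent n0 fail=0; on 'c' 0 → fail=0;  out ∅∪∅=∅
  n2('ab'): parent n1 fail=0; on 'b' 0 → fail=5;  out {5}∪∅={5}
  n6('ba'): parent n5 fail=0; on 'a' 0 → fail=1;  out ∅∪∅=∅
  n9('ac'): parent n1 fail=0; on 'c' 0 → fail=15;  out ∅∪∅=∅
  n16('cb'): parent n15 fail=0; on 'b' 0 → fail=5;  out ∅∪∅=∅
  n3('abc'): parent n2 fail=5; on 'c' 5→0 → fail=15;  out ∅∪∅=∅
  n7('baa'): parent n6 fail=1; on 'a' 1→0 → fail=1;  out ∅∪∅=∅
  n10('aca'): parent n9 fail=15; on 'a' 15→0 → fail=1;  out ∅∪∅=∅
  n14('aba'): parent n2 fail=5; on 'a' 5 → fail=6;  out {3}∪∅={3}
  n17('cbb'): parent n16 fail=5; on 'b' 5→0 → fail=5;  out ∅∪∅=∅
  n4('abca'): parent n3 fail=15; on 'a' 15→0 → fail=1;  out {0}∪∅={0}
  n8('baab'): parent n7 fail=1; on 'b' 1 → fail=2;  out {1}∪{5}={1,5}
  n11('acaa'): parent n10 fail=1; on 'a' 1→0 → fail=1;  out ∅∪∅=∅
  n18('cbbc'): parent n17 fail=5; on 'c' 5→0 → fail=15;  out ∅∪∅=∅
  n12('acaac'): parent n11 fail=1; on 'c' 1 → fail=9;  out ∅∪∅=∅
  n19('cbbcc'): parent n18 fail=15; on 'c' 15→0 → fail=15;  out ∅∪∅=∅
  n13('acaacc'): parent n12 fail=9; on 'c' 9→15→0 → fail=15;  out {2}∪∅={2}
  n20('cbbccb'): parent n19 fail=15; on 'b' 15 → fail=16;  out {4}∪∅={4}

Scan:
i=0 'c': node 0→15
i=1 'b': node 15→16
i=2 'b': node 16→17
i=3 'c': node 17→18
i=4 'c': node 18→19
i=5 'b': node 19→20  emit P4@[0:5]
i=6 'b': node 20→17 ·f
i=7 'a': node 17→6 ·f
i=8 'a': node 6→7
i=9 'c': node 7→9 ·f
i=10 'b': node 9→16 ·f
i=11 'a': node 16→6 ·f
i=12 'a': node 6→7
i=13 'b': node 7→8  emit P1@[10:13],P5@[12:13]
i=14 'a': node 8→14 ·f  emit P3@[12:14]
i=15 'b': node 14→2 ·f  emit P5@[14:15]
i=16 'c': node 2→3
i=17 'a': node 3→4  emit P0@[14:17]
i=18 'c': node 4→9 ·f
i=19 'c': node 9→15 ·f
i=20 'a': node 15→1 ·f
i=21 'c': node 1→9
i=22 'a': node 9→10
i=23 'b': node 10→2 ·f  emit P5@[22:23]
i=24 'c': node 2→3
i=25 'b': node 3→16 ·f
i=26 'b': node 16→17
i=27 'c': node 17→18
i=28 'c': node 18→19
i=29 'b': node 19→20  emit P4@[24:29]
i=30 'a': node 20→6 ·f
i=31 'a': node 6→7
i=32 'b': node 7→8  emit P1@[29:32],P5@[31:32]
i=33 'c': node 8→3 ·f
i=34 'a': node 3→4  emit P0@[31:34]
i=35 'c': node 4→9 ·f
i=36 'b': node 9→16 ·f
i=37 'a': node 16→6 ·f
i=38 'a': node 6→7
i=39 'a': node 7→1 ·f
i=40 'c': node 1→9
i=41 'b': node 9→16 ·f
i=42 'b': node 16→17
i=43 'c': node 17→18
i=44 'c': node 18→19
i=45 'b': node 19→20  emit P4@[40:45]
i=46 'b': node 20→17 ·f
i=47 'b': node 17→5 ·f
i=48 'b': node 5→5 ·f
i=49 'a': node 5→6
i=50 'a': node 6→7
i=51 'b': node 7→8  emit P1@[48:51],P5@[50:51]
i=52 'a': node 8→14 ·f  emit P3@[50:52]
i=53 'a': node 14→7 ·f
i=54 'c': node 7→9 ·f
i=55 'a': node 9→10
i=56 'a': node 10→11
i=57 'c': node 11→12
i=58 'c': node 12→13  emit P2@[53:58]
i=59 'c': node 13→15 ·f
i=60 'a': node 15→1 ·f
i=61 'c': node 1→9
i=62 'c': node 9→15 ·f
i=63 'c': node 15→15 ·f
i=64 'a': node 15→1 ·f
i=65 'b': node 1→2  emit P5@[64:65]
i=66 'a': node 2→14  emit P3@[64:66]
i=67 'a': node 14→7 ·f
i=68 'b': node 7→8  emit P1@[65:68],P5@[67:68]
i=69 'a': node 8→14 ·f  emit P3@[67:69]
i=70 'b': node 14→2 ·f  emit P5@[69:70]
i=71 'a': node 2→14  emit P3@[69:71]
i=72 'a': node 14→7 ·f
i=73 'c': node 7→9 ·f

Result: [[5,4],[13,1],[13,5],[14,3],[15,5],[17,0],[23,5],[29,4],[32,1],[32,5],[34,0],[45,4],[51,1],[51,5],[52,3],[58,2],[65,5],[66,3],[68,1],[68,5],[69,3],[70,5],[71,3]]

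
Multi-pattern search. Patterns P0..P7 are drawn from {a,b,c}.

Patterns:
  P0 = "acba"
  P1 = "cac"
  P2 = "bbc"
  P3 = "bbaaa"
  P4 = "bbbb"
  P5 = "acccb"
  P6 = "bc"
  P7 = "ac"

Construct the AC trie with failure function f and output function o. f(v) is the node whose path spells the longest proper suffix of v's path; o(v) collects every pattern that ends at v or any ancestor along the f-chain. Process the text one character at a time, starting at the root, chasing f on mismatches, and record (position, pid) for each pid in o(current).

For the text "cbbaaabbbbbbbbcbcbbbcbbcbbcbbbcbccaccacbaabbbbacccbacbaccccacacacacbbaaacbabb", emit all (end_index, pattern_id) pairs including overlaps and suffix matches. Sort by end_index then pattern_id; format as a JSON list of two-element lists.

Construct AC machine:
Trie nodes:
  0='ε' goto a→1 b→8 c→5
  1='a' goto c→2
  2='ac' goto b→3 c→16  [P7 ends]
  3='acb' goto a→4
  4='acba' goto ·  [P0 ends]
  5='c' goto a→6
  6='ca' goto c→7
  7='cac' goto ·  [P1 ends]
  8='b' goto b→9 c→19
  9='bb' goto a→11 b→14 c→10
  10='bbc' goto ·  [P2 ends]
  11='bba' goto a→12
  12='bbaa' goto a→13
  13='bbaaa' goto ·  [P3 ends]
  14='bbb' goto b→15
  15='bbbb' goto ·  [P4 ends]
  16='acc' goto c→17
  17='accc' goto b→18
  18='acccb' goto ·  [P5 ends]
  19='bc' goto ·  [P6 ends]

Failure links (BFS by depth):
  n1('a'): parent n0 fail=0; on 'a' 0 → fail=0;  out ∅∪∅=∅
  n5('c'): parent n0 fail=0; on 'c' 0 → fail=0;  out ∅∪∅=∅
  n8('b'): parent n0 fail=0; on 'b' 0 → fail=0;  out ∅∪∅=∅
  n2('ac'): parent n1 fail=0; on 'c' 0 → fail=5;  out {7}∪∅={7}
  n6('ca'): parent n5 fail=0; on 'a' 0 → fail=1;  out ∅∪∅=∅
  n9('bb'): parent n8 fail=0; on 'b' 0 → fail=8;  out ∅∪∅=∅
  n19('bc'): parent n8 fail=0; on 'c' 0 → fail=5;  out {6}∪∅={6}
  n3('acb'): parent n2 fail=5; on 'b' 5→0 → fail=8;  out ∅∪∅=∅
  n7('cac'): parent n6 fail=1; on 'c' 1 → fail=2;  out {1}∪{7}={1,7}
  n10('bbc'): parent n9 fail=8; on 'c' 8 → fail=19;  out {2}∪{6}={2,6}
  n11('bba'): parent n9 fail=8; on 'a' 8→0 → fail=1;  out ∅∪∅=∅
  n14('bbb'): parent n9 fail=8; on 'b' 8 → fail=9;  out ∅∪∅=∅
  n16('acc'): parent n2 fail=5; on 'c' 5→0 → fail=5;  out ∅∪∅=∅
  n4('acba'): parent n3 fail=8; on 'a' 8→0 → fail=1;  out {0}∪∅={0}
  n12('bbaa'): parent n11 fail=1; on 'a' 1→0 → fail=1;  out ∅∪∅=∅
  n15('bbbb'): parent n14 fail=9; on 'b' 9 → fail=14;  out {4}∪∅={4}
  n17('accc'): parent n16 fail=5; on 'c' 5→0 → fail=5;  out ∅∪∅=∅
  n13('bbaaa'): parent n12 fail=1; on 'a' 1→0 → fail=1;  out {3}∪∅={3}
  n18('acccb'): parent n17 fail=5; on 'b' 5→0 → fail=8;  out {5}∪∅={5}

Text stream:
pos 0 'c': at 5
pos 1 'b': at 8 (fail-walked)
pos 2 'b': at 9
pos 3 'a': at 11
pos 4 'a': at 12
pos 5 'a': at 13  emit P3@[1:5]
pos 6 'b': at 8 (fail-walked)
pos 7 'b': at 9
pos 8 'b': at 14
pos 9 'b': at 15  emit P4@[6:9]
pos 10 'b': at 15 (fail-walked)  emit P4@[7:10]
pos 11 'b': at 15 (fail-walked)  emit P4@[8:11]
pos 12 'b': at 15 (fail-walked)  emit P4@[9:12]
pos 13 'b': at 15 (fail-walked)  emit P4@[10:13]
pos 14 'c': at 10 (fail-walked)  emit P2@[12:14],P6@[13:14]
pos 15 'b': at 8 (fail-walked)
pos 16 'c': at 19  emit P6@[15:16]
pos 17 'b': at 8 (fail-walked)
pos 18 'b': at 9
pos 19 'b': at 14
pos 20 'c': at 10 (fail-walked)  emit P2@[18:20],P6@[19:20]
pos 21 'b': at 8 (fail-walked)
pos 22 'b': at 9
pos 23 'c': at 10  emit P2@[21:23],P6@[22:23]
pos 24 'b': at 8 (fail-walked)
pos 25 'b': at 9
pos 26 'c': at 10  emit P2@[24:26],P6@[25:26]
pos 27 'b': at 8 (fail-walked)
pos 28 'b': at 9
pos 29 'b': at 14
pos 30 'c': at 10 (fail-walked)  emit P2@[28:30],P6@[29:30]
pos 31 'b': at 8 (fail-walked)
pos 32 'c': at 19  emit P6@[31:32]
pos 33 'c': at 5 (fail-walked)
pos 34 'a': at 6
pos 35 'c': at 7  emit P1@[33:35],P7@[34:35]
pos 36 'c': at 16 (fail-walked)
pos 37 'a': at 6 (fail-walked)
pos 38 'c': at 7  emit P1@[36:38],P7@[37:38]
pos 39 'b': at 3 (fail-walked)
pos 40 'a': at 4  emit P0@[37:40]
pos 41 'a': at 1 (fail-walked)
pos 42 'b': at 8 (fail-walked)
pos 43 'b': at 9
pos 44 'b': at 14
pos 45 'b': at 15  emit P4@[42:45]
pos 46 'a': at 11 (fail-walked)
pos 47 'c': at 2 (fail-walked)  emit P7@[46:47]
pos 48 'c': at 16
pos 49 'c': at 17
pos 50 'b': at 18  emit P5@[46:50]
pos 51 'a': at 1 (fail-walked)
pos 52 'c': at 2  emit P7@[51:52]
pos 53 'b': at 3
pos 54 'a': at 4  emit P0@[51:54]
pos 55 'c': at 2 (fail-walked)  emit P7@[54:55]
pos 56 'c': at 16
pos 57 'c': at 17
pos 58 'c': at 5 (fail-walked)
pos 59 'a': at 6
pos 60 'c': at 7  emit P1@[58:60],P7@[59:60]
pos 61 'a': at 6 (fail-walked)
pos 62 'c': at 7  emit P1@[60:62],P7@[61:62]
pos 63 'a': at 6 (fail-walked)
pos 64 'c': at 7  emit P1@[62:64],P7@[63:64]
pos 65 'a': at 6 (fail-walked)
pos 66 'c': at 7  emit P1@[64:66],P7@[65:66]
pos 67 'b': at 3 (fail-walked)
pos 68 'b': at 9 (fail-walked)
pos 69 'a': at 11
pos 70 'a': at 12
pos 71 'a': at 13  emit P3@[67:71]
pos 72 'c': at 2 (fail-walked)  emit P7@[71:72]
pos 73 'b': at 3
pos 74 'a': at 4  emit P0@[71:74]
pos 75 'b': at 8 (fail-walked)
pos 76 'b': at 9

Result: [[5,3],[9,4],[10,4],[11,4],[12,4],[13,4],[14,2],[14,6],[16,6],[20,2],[20,6],[23,2],[23,6],[26,2],[26,6],[30,2],[30,6],[32,6],[35,1],[35,7],[38,1],[38,7],[40,0],[45,4],[47,7],[50,5],[52,7],[54,0],[55,7],[60,1],[60,7],[62,1],[62,7],[64,1],[64,7],[66,1],[66,7],[71,3],[72,7],[74,0]]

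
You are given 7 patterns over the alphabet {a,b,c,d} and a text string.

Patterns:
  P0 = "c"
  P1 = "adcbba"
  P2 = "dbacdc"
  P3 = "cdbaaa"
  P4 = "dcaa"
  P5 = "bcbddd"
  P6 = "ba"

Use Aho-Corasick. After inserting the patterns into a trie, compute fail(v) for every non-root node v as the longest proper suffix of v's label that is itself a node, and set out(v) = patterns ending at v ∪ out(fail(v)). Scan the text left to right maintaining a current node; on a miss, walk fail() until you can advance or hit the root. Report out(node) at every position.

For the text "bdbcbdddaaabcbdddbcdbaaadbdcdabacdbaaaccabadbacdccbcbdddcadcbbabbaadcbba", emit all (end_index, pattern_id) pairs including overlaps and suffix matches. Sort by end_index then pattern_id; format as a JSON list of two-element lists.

Build automaton:
Trie (insert patterns):
  n0 'ε': a→2 b→22 c→1 d→8
  n1 'c': d→14  [P0 ends]
  n2 'a': d→3
  n3 'ad': c→4
  n4 'adc': b→5
  n5 'adcb': b→6
  n6 'adcbb': a→7
  n7 'adcbba': ·  [P1 ends]
  n8 'd': b→9 c→19
  n9 'db': a→10
  n10 'dba': c→11
  n11 'dbac': d→12
  n12 'dbacd': c→13
  n13 'dbacdc': ·  [P2 ends]
  n14 'cd': b→15
  n15 'cdb': a→16
  n16 'cdba': a→17
  n17 'cdbaa': a→18
  n18 'cdbaaa': ·  [P3 ends]
  n19 'dc': a→20
  n20 'dca': a→21
  n21 'dcaa': ·  [P4 ends]
  n22 'b': a→28 c→23
  n23 'bc': b→24
  n24 'bcb': d→25
  n25 'bcbd': d→26
  n26 'bcbdd': d→27
  n27 'bcbddd': ·  [P5 ends]
  n28 'ba': ·  [P6 ends]

BFS fail/out derivation:
  fail(1) 'c': from fail(0)=0 chase 'c': 0 ⇒ 0;  out={0}∪out(0)={0}
  fail(2) 'a': from fail(0)=0 chase 'a': 0 ⇒ 0;  out=∅∪out(0)=∅
  fail(8) 'd': from fail(0)=0 chase 'd': 0 ⇒ 0;  out=∅∪out(0)=∅
  fail(22) 'b': from fail(0)=0 chase 'b': 0 ⇒ 0;  out=∅∪out(0)=∅
  fail(3) 'ad': from fail(2)=0 chase 'd': 0 ⇒ 8;  out=∅∪out(8)=∅
  fail(9) 'db': from fail(8)=0 chase 'b': 0 ⇒ 22;  out=∅∪out(22)=∅
  fail(14) 'cd': from fail(1)=0 chase 'd': 0 ⇒ 8;  out=∅∪out(8)=∅
  fail(19) 'dc': from fail(8)=0 chase 'c': 0 ⇒ 1;  out=∅∪out(1)={0}
  fail(23) 'bc': from fail(22)=0 chase 'c': 0 ⇒ 1;  out=∅∪out(1)={0}
  fail(28) 'ba': from fail(22)=0 chase 'a': 0 ⇒ 2;  out={6}∪out(2)={6}
  fail(4) 'adc': from fail(3)=8 chase 'c': 8 ⇒ 19;  out=∅∪out(19)={0}
  fail(10) 'dba': from fail(9)=22 chase 'a': 22 ⇒ 28;  out=∅∪out(28)={6}
  fail(15) 'cdb': from fail(14)=8 chase 'b': 8 ⇒ 9;  out=∅∪out(9)=∅
  fail(20) 'dca': from fail(19)=1 chase 'a': 1→0 ⇒ 2;  out=∅∪out(2)=∅
  fail(24) 'bcb': from fail(23)=1 chase 'b': 1→0 ⇒ 22;  out=∅∪out(22)=∅
  fail(5) 'adcb': from fail(4)=19 chase 'b': 19→1→0 ⇒ 22;  out=∅∪out(22)=∅
  fail(11) 'dbac': from fail(10)=28 chase 'c': 28→2→0 ⇒ 1;  out=∅∪out(1)={0}
  fail(16) 'cdba': from fail(15)=9 chase 'a': 9 ⇒ 10;  out=∅∪out(10)={6}
  fail(21) 'dcaa': from fail(20)=2 chase 'a': 2→0 ⇒ 2;  out={4}∪out(2)={4}
  fail(25) 'bcbd': from fail(24)=22 chase 'd': 22→0 ⇒ 8;  out=∅∪out(8)=∅
  fail(6) 'adcbb': from fail(5)=22 chase 'b': 22→0 ⇒ 22;  out=∅∪out(22)=∅
  fail(12) 'dbacd': from fail(11)=1 chase 'd': 1 ⇒ 14;  out=∅∪out(14)=∅
  fail(17) 'cdbaa': from fail(16)=10 chase 'a': 10→28→2→0 ⇒ 2;  out=∅∪out(2)=∅
  fail(26) 'bcbdd': from fail(25)=8 chase 'd': 8→0 ⇒ 8;  out=∅∪out(8)=∅
  fail(7) 'adcbba': from fail(6)=22 chase 'a': 22 ⇒ 28;  out={1}∪out(28)={1,6}
  fail(13) 'dbacdc': from fail(12)=14 chase 'c': 14→8 ⇒ 19;  out={2}∪out(19)={0,2}
  fail(18) 'cdbaaa': from fail(17)=2 chase 'a': 2→0 ⇒ 2;  out={3}∪out(2)={3}
  fail(27) 'bcbddd': from fail(26)=8 chase 'd': 8→0 ⇒ 8;  out={5}∪out(8)={5}

Scan:
i=0 'b': node 0→22
i=1 'd': node 22→8 (fail-walked)
i=2 'b': node 8→9
i=3 'c': node 9→23 (fail-walked)  emit P0@[3:3]
i=4 'b': node 23→24
i=5 'd': node 24→25
i=6 'd': node 25→26
i=7 'd': node 26→27  emit P5@[2:7]
i=8 'a': node 27→2 (fail-walked)
i=9 'a': node 2→2 (fail-walked)
i=10 'a': node 2→2 (fail-walked)
i=11 'b': node 2→22 (fail-walked)
i=12 'c': node 22→23  emit P0@[12:12]
i=13 'b': node 23→24
i=14 'd': node 24→25
i=15 'd': node 25→26
i=16 'd': node 26→27  emit P5@[11:16]
i=17 'b': node 27→9 (fail-walked)
i=18 'c': node 9→23 (fail-walked)  emit P0@[18:18]
i=19 'd': node 23→14 (fail-walked)
i=20 'b': node 14→15
i=21 'a': node 15→16  emit P6@[20:21]
i=22 'a': node 16→17
i=23 'a': node 17→18  emit P3@[18:23]
i=24 'd': node 18→3 (fail-walked)
i=25 'b': node 3→9 (fail-walked)
i=26 'd': node 9→8 (fail-walked)
i=27 'c': node 8→19  emit P0@[27:27]
i=28 'd': node 19→14 (fail-walked)
i=29 'a': node 14→2 (fail-walked)
i=30 'b': node 2→22 (fail-walked)
i=31 'a': node 22→28  emit P6@[30:31]
i=32 'c': node 28→1 (fail-walked)  emit P0@[32:32]
i=33 'd': node 1→14
i=34 'b': node 14→15
i=35 'a': node 15→16  emit P6@[34:35]
i=36 'a': node 16→17
i=37 'a': node 17→18  emit P3@[32:37]
i=38 'c': node 18→1 (fail-walked)  emit P0@[38:38]
i=39 'c': node 1→1 (fail-walked)  emit P0@[39:39]
i=40 'a': node 1→2 (fail-walked)
i=41 'b': node 2→22 (fail-walked)
i=42 'a': node 22→28  emit P6@[41:42]
i=43 'd': node 28→3 (fail-walked)
i=44 'b': node 3→9 (fail-walked)
i=45 'a': node 9→10  emit P6@[44:45]
i=46 'c': node 10→11  emit P0@[46:46]
i=47 'd': node 11→12
i=48 'c': node 12→13  emit P0@[48:48],P2@[43:48]
i=49 'c': node 13→1 (fail-walked)  emit P0@[49:49]
i=50 'b': node 1→22 (fail-walked)
i=51 'c': node 22→23  emit P0@[51:51]
i=52 'b': node 23→24
i=53 'd': node 24→25
i=54 'd': node 25→26
i=55 'd': node 26→27  emit P5@[50:55]
i=56 'c': node 27→19 (fail-walked)  emit P0@[56:56]
i=57 'a': node 19→20
i=58 'd': node 20→3 (fail-walked)
i=59 'c': node 3→4  emit P0@[59:59]
i=60 'b': node 4→5
i=61 'b': node 5→6
i=62 'a': node 6→7  emit P1@[57:62],P6@[61:62]
i=63 'b': node 7→22 (fail-walked)
i=64 'b': node 22→22 (fail-walked)
i=65 'a': node 22→28  emit P6@[64:65]
i=66 'a': node 28→2 (fail-walked)
i=67 'd': node 2→3
i=68 'c': node 3→4  emit P0@[68:68]
i=69 'b': node 4→5
i=70 'b': node 5→6
i=71 'a': node 6→7  emit P1@[66:71],P6@[70:71]

Result: [[3,0],[7,5],[12,0],[16,5],[18,0],[21,6],[23,3],[27,0],[31,6],[32,0],[35,6],[37,3],[38,0],[39,0],[42,6],[45,6],[46,0],[48,0],[48,2],[49,0],[51,0],[55,5],[56,0],[59,0],[62,1],[62,6],[65,6],[68,0],[71,1],[71,6]]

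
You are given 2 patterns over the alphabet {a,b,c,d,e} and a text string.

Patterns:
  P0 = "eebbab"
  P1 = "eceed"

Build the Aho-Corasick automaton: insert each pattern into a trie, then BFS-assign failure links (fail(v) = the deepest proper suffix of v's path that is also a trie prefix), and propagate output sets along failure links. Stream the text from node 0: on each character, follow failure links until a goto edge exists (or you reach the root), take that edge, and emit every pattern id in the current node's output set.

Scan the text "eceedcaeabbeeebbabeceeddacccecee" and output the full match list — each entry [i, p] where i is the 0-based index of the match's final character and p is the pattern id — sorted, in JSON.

Build:
Trie nodes:
  0='ε' goto e→1
  1='e' goto c→7 e→2
  2='ee' goto b→3
  3='eeb' goto b→4
  4='eebb' goto a→5
  5='eebba' goto b→6
  6='eebbab' goto ·  [P0 ends]
  7='ec' goto e→8
  8='ece' goto e→9
  9='ecee' goto d→10
  10='eceed' goto ·  [P1 ends]

Failure links (BFS by depth):
  n1('e'): parent n0 fail=0; on 'e' 0 → fail=0;  out ∅∪∅=∅
  n2('ee'): parent n1 fail=0; on 'e' 0 → fail=1;  out ∅∪∅=∅
  n7('ec'): parent n1 fail=0; on 'c' 0 → fail=0;  out ∅∪∅=∅
  n3('eeb'): parent n2 fail=1; on 'b' 1→0 → fail=0;  out ∅∪∅=∅
  n8('ece'): parent n7 fail=0; on 'e' 0 → fail=1;  out ∅∪∅=∅
  n4('eebb'): parent n3 fail=0; on 'b' 0 → fail=0;  out ∅∪∅=∅
  n9('ecee'): parent n8 fail=1; on 'e' 1 → fail=2;  out ∅∪∅=∅
  n5('eebba'): parent n4 fail=0; on 'a' 0 → fail=0;  out ∅∪∅=∅
  n10('eceed'): parent n9 fail=2; on 'd' 2→1→0 → fail=0;  out {1}∪∅={1}
  n6('eebbab'): parent n5 fail=0; on 'b' 0 → fail=0;  out {0}∪∅={0}

Run:
pos 0 'e': at 1
pos 1 'c': at 7
pos 2 'e': at 8
pos 3 'e': at 9
pos 4 'd': at 10  emit P1@[0:4]
pos 5 'c': at 0 ·f
pos 6 'a': at 0
pos 7 'e': at 1
pos 8 'a': at 0 ·f
pos 9 'b': at 0
pos 10 'b': at 0
pos 11 'e': at 1
pos 12 'e': at 2
pos 13 'e': at 2 ·f
pos 14 'b': at 3
pos 15 'b': at 4
pos 16 'a': at 5
pos 17 'b': at 6  emit P0@[12:17]
pos 18 'e': at 1 ·f
pos 19 'c': at 7
pos 20 'e': at 8
pos 21 'e': at 9
pos 22 'd': at 10  emit P1@[18:22]
pos 23 'd': at 0 ·f
pos 24 'a': at 0
pos 25 'c': at 0
pos 26 'c': at 0
pos 27 'c': at 0
pos 28 'e': at 1
pos 29 'c': at 7
pos 30 'e': at 8
pos 31 'e': at 9

Matches: [[4,1],[17,0],[22,1]]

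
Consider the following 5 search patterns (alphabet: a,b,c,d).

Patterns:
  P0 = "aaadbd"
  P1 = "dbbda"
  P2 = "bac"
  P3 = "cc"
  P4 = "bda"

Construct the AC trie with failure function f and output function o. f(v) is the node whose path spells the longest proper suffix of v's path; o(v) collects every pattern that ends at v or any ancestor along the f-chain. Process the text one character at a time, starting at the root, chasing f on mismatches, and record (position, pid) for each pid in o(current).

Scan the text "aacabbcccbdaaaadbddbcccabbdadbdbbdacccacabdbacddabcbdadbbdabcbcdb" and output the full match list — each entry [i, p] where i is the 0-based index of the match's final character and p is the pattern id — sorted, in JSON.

Build:
Trie nodes:
  n0 'ε': a→1 b→12 c→15 d→7
  n1 'a': a→2
  n2 'aa': a→3
  n3 'aaa': d→4
  n4 'aaad': b→5
  n5 'aaadb': d→6
  n6 'aaadbd': ·  ←P0
  n7 'd': b→8
  n8 'db': b→9
  n9 'dbb': d→10
  n10 'dbbd': a→11
  n11 'dbbda': ·  ←P1
  n12 'b': a→13 d→17
  n13 'ba': c→14
  n14 'bac': ·  ←P2
  n15 'c': c→16
  n16 'cc': ·  ←P3
  n17 'bd': a→18
  n18 'bda': ·  ←P4

BFS fail/out derivation:
  fail(1) 'a': from fail(0)=0 chase 'a': 0 ⇒ 0;  out=∅∪out(0)=∅
  fail(7) 'd': from fail(0)=0 chase 'd': 0 ⇒ 0;  out=∅∪out(0)=∅
  fail(12) 'b': from fail(0)=0 chase 'b': 0 ⇒ 0;  out=∅∪out(0)=∅
  fail(15) 'c': from fail(0)=0 chase 'c': 0 ⇒ 0;  out=∅∪out(0)=∅
  fail(2) 'aa': from fail(1)=0 chase 'a': 0 ⇒ 1;  out=∅∪out(1)=∅
  fail(8) 'db': from fail(7)=0 chase 'b': 0 ⇒ 12;  out=∅∪out(12)=∅
  fail(13) 'ba': from fail(12)=0 chase 'a': 0 ⇒ 1;  out=∅∪out(1)=∅
  fail(16) 'cc': from fail(15)=0 chase 'c': 0 ⇒ 15;  out={3}∪out(15)={3}
  fail(17) 'bd': from fail(12)=0 chase 'd': 0 ⇒ 7;  out=∅∪out(7)=∅
  fail(3) 'aaa': from fail(2)=1 chase 'a': 1 ⇒ 2;  out=∅∪out(2)=∅
  fail(9) 'dbb': from fail(8)=12 chase 'b': 12→0 ⇒ 12;  out=∅∪out(12)=∅
  fail(14) 'bac': from fail(13)=1 chase 'c': 1→0 ⇒ 15;  out={2}∪out(15)={2}
  fail(18) 'bda': from fail(17)=7 chase 'a': 7→0 ⇒ 1;  out={4}∪out(1)={4}
  fail(4) 'aaad': from fail(3)=2 chase 'd': 2→1→0 ⇒ 7;  out=∅∪out(7)=∅
  fail(10) 'dbbd': from fail(9)=12 chase 'd': 12 ⇒ 17;  out=∅∪out(17)=∅
  fail(5) 'aaadb': from fail(4)=7 chase 'b': 7 ⇒ 8;  out=∅∪out(8)=∅
  fail(11) 'dbbda': from fail(10)=17 chase 'a': 17 ⇒ 18;  out={1}∪out(18)={1,4}
  fail(6) 'aaadbd': from fail(5)=8 chase 'd': 8→12 ⇒ 17;  out={0}∪out(17)={0}

Text stream:
pos 0 'a': at 1
pos 1 'a': at 2
pos 2 'c': at 15 (fail-walked)
pos 3 'a': at 1 (fail-walked)
pos 4 'b': at 12 (fail-walked)
pos 5 'b': at 12 (fail-walked)
pos 6 'c': at 15 (fail-walked)
pos 7 'c': at 16  emit P3@[6:7]
pos 8 'c': at 16 (fail-walked)  emit P3@[7:8]
pos 9 'b': at 12 (fail-walked)
pos 10 'd': at 17
pos 11 'a': at 18  emit P4@[9:11]
pos 12 'a': at 2 (fail-walked)
pos 13 'a': at 3
pos 14 'a': at 3 (fail-walked)
pos 15 'd': at 4
pos 16 'b': at 5
pos 17 'd': at 6  emit P0@[12:17]
pos 18 'd': at 7 (fail-walked)
pos 19 'b': at 8
pos 20 'c': at 15 (fail-walked)
pos 21 'c': at 16  emit P3@[20:21]
pos 22 'c': at 16 (fail-walked)  emit P3@[21:22]
pos 23 'a': at 1 (fail-walked)
pos 24 'b': at 12 (fail-walked)
pos 25 'b': at 12 (fail-walked)
pos 26 'd': at 17
pos 27 'a': at 18  emit P4@[25:27]
pos 28 'd': at 7 (fail-walked)
pos 29 'b': at 8
pos 30 'd': at 17 (fail-walked)
pos 31 'b': at 8 (fail-walked)
pos 32 'b': at 9
pos 33 'd': at 10
pos 34 'a': at 11  emit P1@[30:34],P4@[32:34]
pos 35 'c': at 15 (fail-walked)
pos 36 'c': at 16  emit P3@[35:36]
pos 37 'c': at 16 (fail-walked)  emit P3@[36:37]
pos 38 'a': at 1 (fail-walked)
pos 39 'c': at 15 (fail-walked)
pos 40 'a': at 1 (fail-walked)
pos 41 'b': at 12 (fail-walked)
pos 42 'd': at 17
pos 43 'b': at 8 (fail-walked)
pos 44 'a': at 13 (fail-walked)
pos 45 'c': at 14  emit P2@[43:45]
pos 46 'd': at 7 (fail-walked)
pos 47 'd': at 7 (fail-walked)
pos 48 'a': at 1 (fail-walked)
pos 49 'b': at 12 (fail-walked)
pos 50 'c': at 15 (fail-walked)
pos 51 'b': at 12 (fail-walked)
pos 52 'd': at 17
pos 53 'a': at 18  emit P4@[51:53]
pos 54 'd': at 7 (fail-walked)
pos 55 'b': at 8
pos 56 'b': at 9
pos 57 'd': at 10
pos 58 'a': at 11  emit P1@[54:58],P4@[56:58]
pos 59 'b': at 12 (fail-walked)
pos 60 'c': at 15 (fail-walked)
pos 61 'b': at 12 (fail-walked)
pos 62 'c': at 15 (fail-walked)
pos 63 'd': at 7 (fail-walked)
pos 64 'b': at 8

Result: [[7,3],[8,3],[11,4],[17,0],[21,3],[22,3],[27,4],[34,1],[34,4],[36,3],[37,3],[45,2],[53,4],[58,1],[58,4]]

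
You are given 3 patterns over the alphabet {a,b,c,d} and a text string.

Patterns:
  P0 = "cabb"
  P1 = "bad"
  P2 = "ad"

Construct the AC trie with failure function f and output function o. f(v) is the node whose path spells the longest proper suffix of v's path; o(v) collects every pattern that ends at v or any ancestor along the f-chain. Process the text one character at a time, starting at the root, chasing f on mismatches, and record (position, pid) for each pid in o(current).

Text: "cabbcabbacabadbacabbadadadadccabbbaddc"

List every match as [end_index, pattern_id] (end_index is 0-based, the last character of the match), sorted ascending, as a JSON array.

Construct AC machine:
Trie (insert patterns):
  n0 'ε': a→8 b→5 c→1
  n1 'c': a→2
  n2 'ca': b→3
  n3 'cab': b→4
  n4 'cabb': ·  [P0 ends]
  n5 'b': a→6
  n6 'ba': d→7
  n7 'bad': ·  [P1 ends]
  n8 'a': d→9
  n9 'ad': ·  [P2 ends]

BFS fail/out derivation:
  fail(1) 'c': from fail(0)=0 chase 'c': 0 ⇒ 0;  out=∅∪out(0)=∅
  fail(5) 'b': from fail(0)=0 chase 'b': 0 ⇒ 0;  out=∅∪out(0)=∅
  fail(8) 'a': from fail(0)=0 chase 'a': 0 ⇒ 0;  out=∅∪out(0)=∅
  fail(2) 'ca': from fail(1)=0 chase 'a': 0 ⇒ 8;  out=∅∪out(8)=∅
  fail(6) 'ba': from fail(5)=0 chase 'a': 0 ⇒ 8;  out=∅∪out(8)=∅
  fail(9) 'ad': from fail(8)=0 chase 'd': 0 ⇒ 0;  out={2}∪out(0)={2}
  fail(3) 'cab': from fail(2)=8 chase 'b': 8→0 ⇒ 5;  out=∅∪out(5)=∅
  fail(7) 'bad': from fail(6)=8 chase 'd': 8 ⇒ 9;  out={1}∪out(9)={1,2}
  fail(4) 'cabb': from fail(3)=5 chase 'b': 5→0 ⇒ 5;  out={0}∪out(5)={0}

Text stream:
pos 0 'c': at 1
pos 1 'a': at 2
pos 2 'b': at 3
pos 3 'b': at 4  ** P0@[0:3]
pos 4 'c': at 1 (via fail)
pos 5 'a': at 2
pos 6 'b': at 3
pos 7 'b': at 4  ** P0@[4:7]
pos 8 'a': at 6 (via fail)
pos 9 'c': at 1 (via fail)
pos 10 'a': at 2
pos 11 'b': at 3
pos 12 'a': at 6 (via fail)
pos 13 'd': at 7  ** P1@[11:13],P2@[12:13]
pos 14 'b': at 5 (via fail)
pos 15 'a': at 6
pos 16 'c': at 1 (via fail)
pos 17 'a': at 2
pos 18 'b': at 3
pos 19 'b': at 4  ** P0@[16:19]
pos 20 'a': at 6 (via fail)
pos 21 'd': at 7  ** P1@[19:21],P2@[20:21]
pos 22 'a': at 8 (via fail)
pos 23 'd': at 9  ** P2@[22:23]
pos 24 'a': at 8 (via fail)
pos 25 'd': at 9  ** P2@[24:25]
pos 26 'a': at 8 (via fail)
pos 27 'd': at 9  ** P2@[26:27]
pos 28 'c': at 1 (via fail)
pos 29 'c': at 1 (via fail)
pos 30 'a': at 2
pos 31 'b': at 3
pos 32 'b': at 4  ** P0@[29:32]
pos 33 'b': at 5 (via fail)
pos 34 'a': at 6
pos 35 'd': at 7  ** P1@[33:35],P2@[34:35]
pos 36 'd': at 0 (via fail)
pos 37 'c': at 1

All matches (sorted): [[3,0],[7,0],[13,1],[13,2],[19,0],[21,1],[21,2],[23,2],[25,2],[27,2],[32,0],[35,1],[35,2]]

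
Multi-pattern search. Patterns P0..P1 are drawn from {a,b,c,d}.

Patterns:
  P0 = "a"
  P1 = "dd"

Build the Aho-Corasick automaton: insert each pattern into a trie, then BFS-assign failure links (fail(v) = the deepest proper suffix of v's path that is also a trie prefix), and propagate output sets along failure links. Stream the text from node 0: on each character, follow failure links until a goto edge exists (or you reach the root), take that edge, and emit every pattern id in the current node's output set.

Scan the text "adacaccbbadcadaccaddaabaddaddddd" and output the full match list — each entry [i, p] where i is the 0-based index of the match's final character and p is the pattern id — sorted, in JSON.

Build:
Trie nodes:
  0='ε' goto a→1 d→2
  1='a' goto ·  ←P0
  2='d' goto d→3
  3='dd' goto ·  ←P1

Failure links (BFS by depth):
  n1('a'): parent n0 fail=0; on 'a' 0 → fail=0;  out {0}∪∅={0}
  n2('d'): parent n0 fail=0; on 'd' 0 → fail=0;  out ∅∪∅=∅
  n3('dd'): parent n2 fail=0; on 'd' 0 → fail=2;  out {1}∪∅={1}

Scan:
i=0 'a': node 0→1  → match P0@[0:0]
i=1 'd': node 1→2 (fail-walked)
i=2 'a': node 2→1 (fail-walked)  → match P0@[2:2]
i=3 'c': node 1→0 (fail-walked)
i=4 'a': node 0→1  → match P0@[4:4]
i=5 'c': node 1→0 (fail-walked)
i=6 'c': node 0→0
i=7 'b': node 0→0
i=8 'b': node 0→0
i=9 'a': node 0→1  → match P0@[9:9]
i=10 'd': node 1→2 (fail-walked)
i=11 'c': node 2→0 (fail-walked)
i=12 'a': node 0→1  → match P0@[12:12]
i=13 'd': node 1→2 (fail-walked)
i=14 'a': node 2→1 (fail-walked)  → match P0@[14:14]
i=15 'c': node 1→0 (fail-walked)
i=16 'c': node 0→0
i=17 'a': node 0→1  → match P0@[17:17]
i=18 'd': node 1→2 (fail-walked)
i=19 'd': node 2→3  → match P1@[18:19]
i=20 'a': node 3→1 (fail-walked)  → match P0@[20:20]
i=21 'a': node 1→1 (fail-walked)  → match P0@[21:21]
i=22 'b': node 1→0 (fail-walked)
i=23 'a': node 0→1  → match P0@[23:23]
i=24 'd': node 1→2 (fail-walked)
i=25 'd': node 2→3  → match P1@[24:25]
i=26 'a': node 3→1 (fail-walked)  → match P0@[26:26]
i=27 'd': node 1→2 (fail-walked)
i=28 'd': node 2→3  → match P1@[27:28]
i=29 'd': node 3→3 (fail-walked)  → match P1@[28:29]
i=30 'd': node 3→3 (fail-walked)  → match P1@[29:30]
i=31 'd': node 3→3 (fail-walked)  → match P1@[30:31]

Matches: [[0,0],[2,0],[4,0],[9,0],[12,0],[14,0],[17,0],[19,1],[20,0],[21,0],[23,0],[25,1],[26,0],[28,1],[29,1],[30,1],[31,1]]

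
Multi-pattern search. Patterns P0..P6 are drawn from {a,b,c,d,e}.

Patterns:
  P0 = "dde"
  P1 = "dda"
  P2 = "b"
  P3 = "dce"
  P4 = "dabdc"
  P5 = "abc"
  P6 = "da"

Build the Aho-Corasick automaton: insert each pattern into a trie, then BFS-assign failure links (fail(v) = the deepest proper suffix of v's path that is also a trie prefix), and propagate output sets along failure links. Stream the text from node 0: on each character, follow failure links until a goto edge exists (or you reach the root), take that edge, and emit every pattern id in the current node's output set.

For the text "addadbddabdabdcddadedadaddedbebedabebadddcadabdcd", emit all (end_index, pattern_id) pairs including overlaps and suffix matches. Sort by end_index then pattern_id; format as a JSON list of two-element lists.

Build:
Trie nodes:
  n0 'ε': a→12 b→5 d→1
  n1 'd': a→8 c→6 d→2
  n2 'dd': a→4 e→3
  n3 'dde': ·  [P0 ends]
  n4 'dda': ·  [P1 ends]
  n5 'b': ·  [P2 ends]
  n6 'dc': e→7
  n7 'dce': ·  [P3 ends]
  n8 'da': b→9  [P6 ends]
  n9 'dab': d→10
  n10 'dabd': c→11
  n11 'dabdc': ·  [P4 ends]
  n12 'a': b→13
  n13 'ab': c→14
  n14 'abc': ·  [P5 ends]

BFS fail/out derivation:
  n1('d'): parent n0 fail=0; on 'd' 0 → fail=0;  out ∅∪∅=∅
  n5('b'): parent n0 fail=0; on 'b' 0 → fail=0;  out {2}∪∅={2}
  n12('a'): parent n0 fail=0; on 'a' 0 → fail=0;  out ∅∪∅=∅
  n2('dd'): parent n1 fail=0; on 'd' 0 → fail=1;  out ∅∪∅=∅
  n6('dc'): parent n1 fail=0; on 'c' 0 → fail=0;  out ∅∪∅=∅
  n8('da'): parent n1 fail=0; on 'a' 0 → fail=12;  out {6}∪∅={6}
  n13('ab'): parent n12 fail=0; on 'b' 0 → fail=5;  out ∅∪{2}={2}
  n3('dde'): parent n2 fail=1; on 'e' 1→0 → fail=0;  out {0}∪∅={0}
  n4('dda'): parent n2 fail=1; on 'a' 1 → fail=8;  out {1}∪{6}={1,6}
  n7('dce'): parent n6 fail=0; on 'e' 0 → fail=0;  out {3}∪∅={3}
  n9('dab'): parent n8 fail=12; on 'b' 12 → fail=13;  out ∅∪{2}={2}
  n14('abc'): parent n13 fail=5; on 'c' 5→0 → fail=0;  out {5}∪∅={5}
  n10('dabd'): parent n9 fail=13; on 'd' 13→5→0 → fail=1;  out ∅∪∅=∅
  n11('dabdc'): parent n10 fail=1; on 'c' 1 → fail=6;  out {4}∪∅={4}

Scan:
pos 0 'a': at 12
pos 1 'd': at 1 (via fail)
pos 2 'd': at 2
pos 3 'a': at 4  emit P1@[1:3],P6@[2:3]
pos 4 'd': at 1 (via fail)
pos 5 'b': at 5 (via fail)  emit P2@[5:5]
pos 6 'd': at 1 (via fail)
pos 7 'd': at 2
pos 8 'a': at 4  emit P1@[6:8],P6@[7:8]
pos 9 'b': at 9 (via fail)  emit P2@[9:9]
pos 10 'd': at 10
pos 11 'a': at 8 (via fail)  emit P6@[10:11]
pos 12 'b': at 9  emit P2@[12:12]
pos 13 'd': at 10
pos 14 'c': at 11  emit P4@[10:14]
pos 15 'd': at 1 (via fail)
pos 16 'd': at 2
pos 17 'a': at 4  emit P1@[15:17],P6@[16:17]
pos 18 'd': at 1 (via fail)
pos 19 'e': at 0 (via fail)
pos 20 'd': at 1
pos 21 'a': at 8  emit P6@[20:21]
pos 22 'd': at 1 (via fail)
pos 23 'a': at 8  emit P6@[22:23]
pos 24 'd': at 1 (via fail)
pos 25 'd': at 2
pos 26 'e': at 3  emit P0@[24:26]
pos 27 'd': at 1 (via fail)
pos 28 'b': at 5 (via fail)  emit P2@[28:28]
pos 29 'e': at 0 (via fail)
pos 30 'b': at 5  emit P2@[30:30]
pos 31 'e': at 0 (via fail)
pos 32 'd': at 1
pos 33 'a': at 8  emit P6@[32:33]
pos 34 'b': at 9  emit P2@[34:34]
pos 35 'e': at 0 (via fail)
pos 36 'b': at 5  emit P2@[36:36]
pos 37 'a': at 12 (via fail)
pos 38 'd': at 1 (via fail)
pos 39 'd': at 2
pos 40 'd': at 2 (via fail)
pos 41 'c': at 6 (via fail)
pos 42 'a': at 12 (via fail)
pos 43 'd': at 1 (via fail)
pos 44 'a': at 8  emit P6@[43:44]
pos 45 'b': at 9  emit P2@[45:45]
pos 46 'd': at 10
pos 47 'c': at 11  emit P4@[43:47]
pos 48 'd': at 1 (via fail)

Matches: [[3,1],[3,6],[5,2],[8,1],[8,6],[9,2],[11,6],[12,2],[14,4],[17,1],[17,6],[21,6],[23,6],[26,0],[28,2],[30,2],[33,6],[34,2],[36,2],[44,6],[45,2],[47,4]]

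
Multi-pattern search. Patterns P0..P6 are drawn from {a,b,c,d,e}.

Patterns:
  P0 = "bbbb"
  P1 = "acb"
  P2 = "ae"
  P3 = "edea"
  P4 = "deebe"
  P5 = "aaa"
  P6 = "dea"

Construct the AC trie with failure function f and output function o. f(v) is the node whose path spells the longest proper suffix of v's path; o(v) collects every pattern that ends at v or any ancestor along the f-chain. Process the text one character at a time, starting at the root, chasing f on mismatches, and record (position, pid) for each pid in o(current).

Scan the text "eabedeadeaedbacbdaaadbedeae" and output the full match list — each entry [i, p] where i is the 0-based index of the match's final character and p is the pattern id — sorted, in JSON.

Construct AC machine:
Trie (insert patterns):
  0='ε' goto a→5 b→1 d→13 e→9
  1='b' goto b→2
  2='bb' goto b→3
  3='bbb' goto b→4
  4='bbbb' goto ·  [P0 ends]
  5='a' goto a→18 c→6 e→8
  6='ac' goto b→7
  7='acb' goto ·  [P1 ends]
  8='ae' goto ·  [P2 ends]
  9='e' goto d→10
  10='ed' goto e→11
  11='ede' goto a→12
  12='edea' goto ·  [P3 ends]
  13='d' goto e→14
  14='de' goto a→20 e→15
  15='dee' goto b→16
  16='deeb' goto e→17
  17='deebe' goto ·  [P4 ends]
  18='aa' goto a→19
  19='aaa' goto ·  [P5 ends]
  20='dea' goto ·  [P6 ends]

Failure links (BFS by depth):
  fail(1) 'b': from fail(0)=0 chase 'b': 0 ⇒ 0;  out=∅∪out(0)=∅
  fail(5) 'a': from fail(0)=0 chase 'a': 0 ⇒ 0;  out=∅∪out(0)=∅
  fail(9) 'e': from fail(0)=0 chase 'e': 0 ⇒ 0;  out=∅∪out(0)=∅
  fail(13) 'd': from fail(0)=0 chase 'd': 0 ⇒ 0;  out=∅∪out(0)=∅
  fail(2) 'bb': from fail(1)=0 chase 'b': 0 ⇒ 1;  out=∅∪out(1)=∅
  fail(6) 'ac': from fail(5)=0 chase 'c': 0 ⇒ 0;  out=∅∪out(0)=∅
  fail(8) 'ae': from fail(5)=0 chase 'e': 0 ⇒ 9;  out={2}∪out(9)={2}
  fail(10) 'ed': from fail(9)=0 chase 'd': 0 ⇒ 13;  out=∅∪out(13)=∅
  fail(14) 'de': from fail(13)=0 chase 'e': 0 ⇒ 9;  out=∅∪out(9)=∅
  fail(18) 'aa': from fail(5)=0 chase 'a': 0 ⇒ 5;  out=∅∪out(5)=∅
  fail(3) 'bbb': from fail(2)=1 chase 'b': 1 ⇒ 2;  out=∅∪out(2)=∅
  fail(7) 'acb': from fail(6)=0 chase 'b': 0 ⇒ 1;  out={1}∪out(1)={1}
  fail(11) 'ede': from fail(10)=13 chase 'e': 13 ⇒ 14;  out=∅∪out(14)=∅
  fail(15) 'dee': from fail(14)=9 chase 'e': 9→0 ⇒ 9;  out=∅∪out(9)=∅
  fail(19) 'aaa': from fail(18)=5 chase 'a': 5 ⇒ 18;  out={5}∪out(18)={5}
  fail(20) 'dea': from fail(14)=9 chase 'a': 9→0 ⇒ 5;  out={6}∪out(5)={6}
  fail(4) 'bbbb': from fail(3)=2 chase 'b': 2 ⇒ 3;  out={0}∪out(3)={0}
  fail(12) 'edea': from fail(11)=14 chase 'a': 14 ⇒ 20;  out={3}∪out(20)={3,6}
  fail(16) 'deeb': from fail(15)=9 chase 'b': 9→0 ⇒ 1;  out=∅∪out(1)=∅
  fail(17) 'deebe': from fail(16)=1 chase 'e': 1→0 ⇒ 9;  out={4}∪out(9)={4}

Run:
i=0 'e': node 0→9
i=1 'a': node 9→5 (via fail)
i=2 'b': node 5→1 (via fail)
i=3 'e': node 1→9 (via fail)
i=4 'd': node 9→10
i=5 'e': node 10→11
i=6 'a': node 11→12  emit P3@[3:6],P6@[4:6]
i=7 'd': node 12→13 (via fail)
i=8 'e': node 13→14
i=9 'a': node 14→20  emit P6@[7:9]
i=10 'e': node 20→8 (via fail)  emit P2@[9:10]
i=11 'd': node 8→10 (via fail)
i=12 'b': node 10→1 (via fail)
i=13 'a': node 1→5 (via fail)
i=14 'c': node 5→6
i=15 'b': node 6→7  emit P1@[13:15]
i=16 'd': node 7→13 (via fail)
i=17 'a': node 13→5 (via fail)
i=18 'a': node 5→18
i=19 'a': node 18→19  emit P5@[17:19]
i=20 'd': node 19→13 (via fail)
i=21 'b': node 13→1 (via fail)
i=22 'e': node 1→9 (via fail)
i=23 'd': node 9→10
i=24 'e': node 10→11
i=25 'a': node 11→12  emit P3@[22:25],P6@[23:25]
i=26 'e': node 12→8 (via fail)  emit P2@[25:26]

Matches: [[6,3],[6,6],[9,6],[10,2],[15,1],[19,5],[25,3],[25,6],[26,2]]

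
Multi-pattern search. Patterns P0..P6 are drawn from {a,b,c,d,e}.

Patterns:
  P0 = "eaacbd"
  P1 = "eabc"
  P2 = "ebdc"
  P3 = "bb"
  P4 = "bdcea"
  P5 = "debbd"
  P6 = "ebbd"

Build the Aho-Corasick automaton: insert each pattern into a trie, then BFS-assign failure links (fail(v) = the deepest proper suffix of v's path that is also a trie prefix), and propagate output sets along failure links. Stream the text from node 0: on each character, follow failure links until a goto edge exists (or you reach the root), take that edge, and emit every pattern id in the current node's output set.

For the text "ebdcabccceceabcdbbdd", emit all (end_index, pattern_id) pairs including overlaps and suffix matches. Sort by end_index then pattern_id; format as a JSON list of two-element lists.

Construct AC machine:
Trie nodes:
  0='ε' goto b→12 d→18 e→1
  1='e' goto a→2 b→9
  2='ea' goto a→3 b→7
  3='eaa' goto c→4
  4='eaac' goto b→5
  5='eaacb' goto d→6
  6='eaacbd' goto ·  [P0 ends]
  7='eab' goto c→8
  8='eabc' goto ·  [P1 ends]
  9='eb' goto b→23 d→10
  10='ebd' goto c→11
  11='ebdc' goto ·  [P2 ends]
  12='b' goto b→13 d→14
  13='bb' goto ·  [P3 ends]
  14='bd' goto c→15
  15='bdc' goto e→16
  16='bdce' goto a→17
  17='bdcea' goto ·  [P4 ends]
  18='d' goto e→19
  19='de' goto b→20
  20='deb' goto b→21
  21='debb' goto d→22
  22='debbd' goto ·  [P5 ends]
  23='ebb' goto d→24
  24='ebbd' goto ·  [P6 ends]

Failure links (BFS by depth):
  n1('e'): parent n0 fail=0; on 'e' 0 → fail=0;  out ∅∪∅=∅
  n12('b'): parent n0 fail=0; on 'b' 0 → fail=0;  out ∅∪∅=∅
  n18('d'): parent n0 fail=0; on 'd' 0 → fail=0;  out ∅∪∅=∅
  n2('ea'): parent n1 fail=0; on 'a' 0 → fail=0;  out ∅∪∅=∅
  n9('eb'): parent n1 fail=0; on 'b' 0 → fail=12;  out ∅∪∅=∅
  n13('bb'): parent n12 fail=0; on 'b' 0 → fail=12;  out {3}∪∅={3}
  n14('bd'): parent n12 fail=0; on 'd' 0 → fail=18;  out ∅∪∅=∅
  n19('de'): parent n18 fail=0; on 'e' 0 → fail=1;  out ∅∪∅=∅
  n3('eaa'): parent n2 fail=0; on 'a' 0 → fail=0;  out ∅∪∅=∅
  n7('eab'): parent n2 fail=0; on 'b' 0 → fail=12;  out ∅∪∅=∅
  n10('ebd'): parent n9 fail=12; on 'd' 12 → fail=14;  out ∅∪∅=∅
  n15('bdc'): parent n14 fail=18; on 'c' 18→0 → fail=0;  out ∅∪∅=∅
  n20('deb'): parent n19 fail=1; on 'b' 1 → fail=9;  out ∅∪∅=∅
  n23('ebb'): parent n9 fail=12; on 'b' 12 → fail=13;  out ∅∪{3}={3}
  n4('eaac'): parent n3 fail=0; on 'c' 0 → fail=0;  out ∅∪∅=∅
  n8('eabc'): parent n7 fail=12; on 'c' 12→0 → fail=0;  out {1}∪∅={1}
  n11('ebdc'): parent n10 fail=14; on 'c' 14 → fail=15;  out {2}∪∅={2}
  n16('bdce'): parent n15 fail=0; on 'e' 0 → fail=1;  out ∅∪∅=∅
  n21('debb'): parent n20 fail=9; on 'b' 9 → fail=23;  out ∅∪{3}={3}
  n24('ebbd'): parent n23 fail=13; on 'd' 13→12 → fail=14;  out {6}∪∅={6}
  n5('eaacb'): parent n4 fail=0; on 'b' 0 → fail=12;  out ∅∪∅=∅
  n17('bdcea'): parent n16 fail=1; on 'a' 1 → fail=2;  out {4}∪∅={4}
  n22('debbd'): parent n21 fail=23; on 'd' 23 → fail=24;  out {5}∪{6}={5,6}
  n6('eaacbd'): parent n5 fail=12; on 'd' 12 → fail=14;  out {0}∪∅={0}

Text stream:
pos 0 'e': at 1
pos 1 'b': at 9
pos 2 'd': at 10
pos 3 'c': at 11  → match P2@[0:3]
pos 4 'a': at 0 ·f
pos 5 'b': at 12
pos 6 'c': at 0 ·f
pos 7 'c': at 0
pos 8 'c': at 0
pos 9 'e': at 1
pos 10 'c': at 0 ·f
pos 11 'e': at 1
pos 12 'a': at 2
pos 13 'b': at 7
pos 14 'c': at 8  → match P1@[11:14]
pos 15 'd': at 18 ·f
pos 16 'b': at 12 ·f
pos 17 'b': at 13  → match P3@[16:17]
pos 18 'd': at 14 ·f
pos 19 'd': at 18 ·f

Matches: [[3,2],[14,1],[17,3]]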